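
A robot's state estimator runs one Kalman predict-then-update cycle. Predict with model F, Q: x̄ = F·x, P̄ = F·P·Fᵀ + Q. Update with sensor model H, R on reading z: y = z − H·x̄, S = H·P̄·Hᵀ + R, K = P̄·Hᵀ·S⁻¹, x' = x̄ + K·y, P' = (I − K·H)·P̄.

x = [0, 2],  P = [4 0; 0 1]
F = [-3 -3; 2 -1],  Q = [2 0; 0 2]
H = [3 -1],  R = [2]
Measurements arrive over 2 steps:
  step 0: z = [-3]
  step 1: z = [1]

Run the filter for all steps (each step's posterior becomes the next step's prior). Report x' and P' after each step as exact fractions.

step 0: x̄ = F·x = [-6, -2]
step 0: P̄ = F·P·Fᵀ + Q = [47 -21; -21 19]
step 0: y = z − H·x̄ = [13]
step 0: S = H·P̄·Hᵀ + R = [570]
step 0: K = P̄·Hᵀ·S⁻¹ = [27/95; -41/285]
step 0: x' = x̄ + K·y = [-219/95, -1103/285]
step 0: P' = (I − K·H)·P̄ = [91/95 219/95; 219/95 2053/285]
step 1: x̄ = F·x = [352/19, -211/285]
step 1: P̄ = F·P·Fᵀ + Q = [2222/19 170/19; 170/19 1087/285]
step 1: y = z − H·x̄ = [-15766/285]
step 1: S = H·P̄·Hᵀ + R = [286327/285]
step 1: K = P̄·Hᵀ·S⁻¹ = [97440/286327; 6563/286327]
step 1: x' = x̄ + K·y = [-85728/286327, -575043/286327]
step 1: P' = (I − K·H)·P̄ = [170966/286327 318018/286327; 318018/286327 940928/286327]

step 0: x' = [-219/95, -1103/285], P' = [91/95 219/95; 219/95 2053/285]
step 1: x' = [-85728/286327, -575043/286327], P' = [170966/286327 318018/286327; 318018/286327 940928/286327]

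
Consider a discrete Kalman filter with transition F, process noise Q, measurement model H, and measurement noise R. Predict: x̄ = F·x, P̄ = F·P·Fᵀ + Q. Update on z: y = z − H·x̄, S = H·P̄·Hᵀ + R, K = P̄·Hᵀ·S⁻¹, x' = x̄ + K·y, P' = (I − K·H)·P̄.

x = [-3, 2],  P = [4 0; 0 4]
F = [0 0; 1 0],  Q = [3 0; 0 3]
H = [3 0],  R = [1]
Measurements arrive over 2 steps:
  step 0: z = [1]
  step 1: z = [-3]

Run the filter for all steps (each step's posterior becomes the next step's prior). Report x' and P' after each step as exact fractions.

step 0: x' = [9/28, -3], P' = [3/28 0; 0 7]
step 1: x' = [-27/28, 9/28], P' = [3/28 0; 0 87/28]

step 0: x̄ = F·x = [0, -3]
step 0: P̄ = F·P·Fᵀ + Q = [3 0; 0 7]
step 0: y = z − H·x̄ = [1]
step 0: S = H·P̄·Hᵀ + R = [28]
step 0: K = P̄·Hᵀ·S⁻¹ = [9/28; 0]
step 0: x' = x̄ + K·y = [9/28, -3]
step 0: P' = (I − K·H)·P̄ = [3/28 0; 0 7]
step 1: x̄ = F·x = [0, 9/28]
step 1: P̄ = F·P·Fᵀ + Q = [3 0; 0 87/28]
step 1: y = z − H·x̄ = [-3]
step 1: S = H·P̄·Hᵀ + R = [28]
step 1: K = P̄·Hᵀ·S⁻¹ = [9/28; 0]
step 1: x' = x̄ + K·y = [-27/28, 9/28]
step 1: P' = (I − K·H)·P̄ = [3/28 0; 0 87/28]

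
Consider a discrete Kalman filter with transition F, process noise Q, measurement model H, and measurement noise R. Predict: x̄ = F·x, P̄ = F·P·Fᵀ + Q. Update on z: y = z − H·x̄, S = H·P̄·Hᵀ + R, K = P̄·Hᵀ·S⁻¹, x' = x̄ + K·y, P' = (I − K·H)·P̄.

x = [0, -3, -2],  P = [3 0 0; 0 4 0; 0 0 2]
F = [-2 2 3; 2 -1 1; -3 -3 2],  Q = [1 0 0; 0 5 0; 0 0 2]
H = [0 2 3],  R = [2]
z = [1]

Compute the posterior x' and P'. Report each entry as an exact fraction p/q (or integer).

x' = [-8564/727, 87/727, 195/727]
P' = [34069/727 -9778/727 6512/727; -9778/727 15121/727 -10054/727; 6512/727 -10054/727 6846/727]

x̄ = F·x = [-12, 1, 5]
P̄ = F·P·Fᵀ + Q = [47 -14 6; -14 23 -2; 6 -2 73]
y = z − H·x̄ = [-16]
S = H·P̄·Hᵀ + R = [727]
K = P̄·Hᵀ·S⁻¹ = [-10/727; 40/727; 215/727]
x' = x̄ + K·y = [-8564/727, 87/727, 195/727]
P' = (I − K·H)·P̄ = [34069/727 -9778/727 6512/727; -9778/727 15121/727 -10054/727; 6512/727 -10054/727 6846/727]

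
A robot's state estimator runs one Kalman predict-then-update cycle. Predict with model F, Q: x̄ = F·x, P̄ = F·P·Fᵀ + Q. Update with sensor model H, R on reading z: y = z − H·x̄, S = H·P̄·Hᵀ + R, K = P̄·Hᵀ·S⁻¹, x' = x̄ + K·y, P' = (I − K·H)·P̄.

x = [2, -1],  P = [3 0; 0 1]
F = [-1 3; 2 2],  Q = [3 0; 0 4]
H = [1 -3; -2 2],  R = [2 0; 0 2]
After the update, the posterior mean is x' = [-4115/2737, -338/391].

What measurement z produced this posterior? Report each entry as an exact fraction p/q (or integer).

z = [1, 1]

x̄ = F·x = [-5, 2]
P̄ = F·P·Fᵀ + Q = [15 0; 0 20]
S = H·P̄·Hᵀ + R = [197 -150; -150 142]
K = P̄·Hᵀ·S⁻¹ = [-1185/2737 -1830/2737; -180/391 -80/391]
x' − x̄ = [9570/2737, -1120/391] = K·y
y = (KᵀK)⁻¹·Kᵀ·(x' − x̄) = [12, -13]
z = y + H·x̄ = [12, -13] + [-11, 14] = [1, 1]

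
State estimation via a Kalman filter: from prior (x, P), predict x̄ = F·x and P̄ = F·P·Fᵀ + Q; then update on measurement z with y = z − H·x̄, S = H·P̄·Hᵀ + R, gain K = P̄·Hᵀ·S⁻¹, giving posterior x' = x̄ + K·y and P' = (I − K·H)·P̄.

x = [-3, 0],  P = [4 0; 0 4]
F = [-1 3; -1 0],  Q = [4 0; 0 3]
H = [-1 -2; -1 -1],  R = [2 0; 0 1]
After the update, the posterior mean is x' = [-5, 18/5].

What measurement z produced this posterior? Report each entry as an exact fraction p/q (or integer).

x̄ = F·x = [3, 3]
P̄ = F·P·Fᵀ + Q = [44 4; 4 7]
S = H·P̄·Hᵀ + R = [90 70; 70 60]
K = P̄·Hᵀ·S⁻¹ = [12/25 -34/25; -31/50 27/50]
x' − x̄ = [-8, 3/5] = K·y
y = (KᵀK)⁻¹·Kᵀ·(x' − x̄) = [6, 8]
z = y + H·x̄ = [6, 8] + [-9, -6] = [-3, 2]

z = [-3, 2]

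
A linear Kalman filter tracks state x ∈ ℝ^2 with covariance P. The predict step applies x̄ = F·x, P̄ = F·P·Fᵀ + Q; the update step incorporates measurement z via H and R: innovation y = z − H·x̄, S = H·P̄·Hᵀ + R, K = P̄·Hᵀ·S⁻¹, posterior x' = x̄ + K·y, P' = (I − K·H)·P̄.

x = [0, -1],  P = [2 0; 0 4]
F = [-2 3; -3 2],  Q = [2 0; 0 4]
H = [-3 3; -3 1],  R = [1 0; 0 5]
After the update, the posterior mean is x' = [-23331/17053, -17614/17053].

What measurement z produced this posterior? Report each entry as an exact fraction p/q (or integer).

x̄ = F·x = [-3, -2]
P̄ = F·P·Fᵀ + Q = [46 36; 36 38]
S = H·P̄·Hᵀ + R = [109 96; 96 241]
K = P̄·Hᵀ·S⁻¹ = [2562/17053 -8238/17053; 8166/17053 -8206/17053]
x' − x̄ = [27828/17053, 16492/17053] = K·y
y = (KᵀK)⁻¹·Kᵀ·(x' − x̄) = [-2, -4]
z = y + H·x̄ = [-2, -4] + [3, 7] = [1, 3]

z = [1, 3]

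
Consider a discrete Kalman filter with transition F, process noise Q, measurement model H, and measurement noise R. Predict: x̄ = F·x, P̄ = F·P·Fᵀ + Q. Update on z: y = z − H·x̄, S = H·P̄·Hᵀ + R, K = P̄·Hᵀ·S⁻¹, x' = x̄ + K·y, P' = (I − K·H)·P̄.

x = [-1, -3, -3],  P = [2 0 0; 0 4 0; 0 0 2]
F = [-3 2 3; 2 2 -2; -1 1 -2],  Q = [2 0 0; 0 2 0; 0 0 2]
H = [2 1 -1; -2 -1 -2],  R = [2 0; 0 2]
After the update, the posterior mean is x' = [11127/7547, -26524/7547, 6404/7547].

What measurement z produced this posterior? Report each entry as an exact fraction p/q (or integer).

x̄ = F·x = [-12, -2, 4]
P̄ = F·P·Fᵀ + Q = [54 -8 2; -8 34 12; 2 12 16]
S = H·P̄·Hᵀ + R = [204 -202; -202 348]
K = P̄·Hᵀ·S⁻¹ = [3274/7547 -355/7547; -1599/7547 -1839/7547; -2424/7547 -2448/7547]
x' − x̄ = [101691/7547, -11430/7547, -23784/7547] = K·y
y = (KᵀK)⁻¹·Kᵀ·(x' − x̄) = [29, -19]
z = y + H·x̄ = [29, -19] + [-30, 18] = [-1, -1]

z = [-1, -1]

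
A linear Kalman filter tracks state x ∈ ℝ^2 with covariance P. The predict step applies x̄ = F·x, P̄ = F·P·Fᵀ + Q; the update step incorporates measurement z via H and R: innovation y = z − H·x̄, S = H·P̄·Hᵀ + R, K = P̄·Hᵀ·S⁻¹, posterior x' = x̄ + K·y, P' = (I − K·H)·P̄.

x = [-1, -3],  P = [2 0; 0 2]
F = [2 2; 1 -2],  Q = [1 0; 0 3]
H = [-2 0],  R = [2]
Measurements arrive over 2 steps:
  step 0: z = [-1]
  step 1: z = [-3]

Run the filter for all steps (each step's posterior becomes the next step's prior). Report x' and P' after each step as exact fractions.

step 0: x̄ = F·x = [-8, 5]
step 0: P̄ = F·P·Fᵀ + Q = [17 -4; -4 13]
step 0: y = z − H·x̄ = [-17]
step 0: S = H·P̄·Hᵀ + R = [70]
step 0: K = P̄·Hᵀ·S⁻¹ = [-17/35; 4/35]
step 0: x' = x̄ + K·y = [9/35, 107/35]
step 0: P' = (I − K·H)·P̄ = [17/35 -4/35; -4/35 423/35]
step 1: x̄ = F·x = [232/35, -41/7]
step 1: P̄ = F·P·Fᵀ + Q = [1763/35 -330/7; -330/7 366/7]
step 1: y = z − H·x̄ = [359/35]
step 1: S = H·P̄·Hᵀ + R = [7122/35]
step 1: K = P̄·Hᵀ·S⁻¹ = [-1763/3561; 550/1187]
step 1: x' = x̄ + K·y = [5521/3561, -1311/1187]
step 1: P' = (I − K·H)·P̄ = [1763/3561 -550/1187; -550/1187 10206/1187]

step 0: x' = [9/35, 107/35], P' = [17/35 -4/35; -4/35 423/35]
step 1: x' = [5521/3561, -1311/1187], P' = [1763/3561 -550/1187; -550/1187 10206/1187]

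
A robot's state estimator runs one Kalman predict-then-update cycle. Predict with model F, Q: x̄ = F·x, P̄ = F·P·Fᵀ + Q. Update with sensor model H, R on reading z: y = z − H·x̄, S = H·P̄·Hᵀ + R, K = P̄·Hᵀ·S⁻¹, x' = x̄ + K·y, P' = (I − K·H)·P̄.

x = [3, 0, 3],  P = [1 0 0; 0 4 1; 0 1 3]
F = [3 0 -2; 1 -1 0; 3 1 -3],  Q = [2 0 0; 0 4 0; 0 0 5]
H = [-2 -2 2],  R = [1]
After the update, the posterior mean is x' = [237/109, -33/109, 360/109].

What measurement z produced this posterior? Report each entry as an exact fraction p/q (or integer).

x̄ = F·x = [3, 3, 0]
P̄ = F·P·Fᵀ + Q = [23 5 25; 5 9 2; 25 2 39]
S = H·P̄·Hᵀ + R = [109]
K = P̄·Hᵀ·S⁻¹ = [-6/109; -24/109; 24/109]
x' − x̄ = [-90/109, -360/109, 360/109] = K·y
y = (KᵀK)⁻¹·Kᵀ·(x' − x̄) = [15]
z = y + H·x̄ = [15] + [-12] = [3]

z = [3]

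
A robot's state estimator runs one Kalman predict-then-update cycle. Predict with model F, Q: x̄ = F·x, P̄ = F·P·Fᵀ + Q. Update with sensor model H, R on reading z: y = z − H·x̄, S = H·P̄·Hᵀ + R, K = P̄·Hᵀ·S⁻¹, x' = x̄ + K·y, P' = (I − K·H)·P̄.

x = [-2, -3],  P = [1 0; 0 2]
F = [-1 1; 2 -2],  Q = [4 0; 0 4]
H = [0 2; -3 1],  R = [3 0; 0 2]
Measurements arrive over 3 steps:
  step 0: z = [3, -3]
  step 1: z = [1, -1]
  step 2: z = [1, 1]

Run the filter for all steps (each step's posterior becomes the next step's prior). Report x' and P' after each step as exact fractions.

step 0: x' = [4297/3215, 4182/3215], P' = [878/3215 648/3215; 648/3215 2148/3215]
step 1: x' = [435/982, 202/491], P' = [51699/189526 18840/94763; 18840/94763 61044/94763]
step 2: x' = [-38960867/220511213, 101000314/220511213], P' = [60149702/220511213 43827480/220511213; 43827480/220511213 141936684/220511213]

step 0: x̄ = F·x = [-1, 2]
step 0: P̄ = F·P·Fᵀ + Q = [7 -6; -6 16]
step 0: y = z − H·x̄ = [-1, -8]
step 0: S = H·P̄·Hᵀ + R = [67 68; 68 117]
step 0: K = P̄·Hᵀ·S⁻¹ = [432/3215 -993/3215; 1432/3215 102/3215]
step 0: x' = x̄ + K·y = [4297/3215, 4182/3215]
step 0: P' = (I − K·H)·P̄ = [878/3215 648/3215; 648/3215 2148/3215]
step 1: x̄ = F·x = [-23/643, 46/643]
step 1: P̄ = F·P·Fᵀ + Q = [2918/643 -692/643; -692/643 3956/643]
step 1: y = z − H·x̄ = [551/643, -758/643]
step 1: S = H·P̄·Hᵀ + R = [17753/643 12064/643; 12064/643 35656/643]
step 1: K = P̄·Hᵀ·S⁻¹ = [12560/94763 -117417/379052; 40696/94763 2262/94763]
step 1: x' = x̄ + K·y = [435/982, 202/491]
step 1: P' = (I − K·H)·P̄ = [51699/189526 18840/94763; 18840/94763 61044/94763]
step 2: x̄ = F·x = [-31/982, 31/491]
step 2: P̄ = F·P·Fᵀ + Q = [856531/189526 -98427/94763; -98427/94763 575906/94763]
step 2: y = z − H·x̄ = [429/491, 827/982]
step 2: S = H·P̄·Hᵀ + R = [2587913/94763 1742374/94763; 1742374/94763 10420767/189526]
step 2: K = P̄·Hᵀ·S⁻¹ = [29218320/220511213 -68310813/220511213; 94624456/220511213 5227122/220511213]
step 2: x' = x̄ + K·y = [-38960867/220511213, 101000314/220511213]
step 2: P' = (I − K·H)·P̄ = [60149702/220511213 43827480/220511213; 43827480/220511213 141936684/220511213]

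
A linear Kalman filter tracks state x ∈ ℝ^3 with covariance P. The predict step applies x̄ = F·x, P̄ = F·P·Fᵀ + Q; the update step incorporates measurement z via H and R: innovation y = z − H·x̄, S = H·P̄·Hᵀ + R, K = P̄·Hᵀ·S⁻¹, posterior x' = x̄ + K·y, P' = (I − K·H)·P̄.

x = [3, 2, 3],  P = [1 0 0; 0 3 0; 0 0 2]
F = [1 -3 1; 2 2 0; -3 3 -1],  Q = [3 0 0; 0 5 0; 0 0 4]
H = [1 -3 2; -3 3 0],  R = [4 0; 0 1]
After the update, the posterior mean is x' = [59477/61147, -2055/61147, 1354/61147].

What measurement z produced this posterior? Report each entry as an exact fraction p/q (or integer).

z = [2, -3]

x̄ = F·x = [0, 10, -6]
P̄ = F·P·Fᵀ + Q = [33 -16 -32; -16 21 12; -32 12 42]
S = H·P̄·Hᵀ + R = [218 -216; -216 775]
K = P̄·Hᵀ·S⁻¹ = [-18577/122294 -14187/61147; -18649/122294 6159/61147; 20456/61147 16116/61147]
x' − x̄ = [59477/61147, -613525/61147, 368236/61147] = K·y
y = (KᵀK)⁻¹·Kᵀ·(x' − x̄) = [44, -33]
z = y + H·x̄ = [44, -33] + [-42, 30] = [2, -3]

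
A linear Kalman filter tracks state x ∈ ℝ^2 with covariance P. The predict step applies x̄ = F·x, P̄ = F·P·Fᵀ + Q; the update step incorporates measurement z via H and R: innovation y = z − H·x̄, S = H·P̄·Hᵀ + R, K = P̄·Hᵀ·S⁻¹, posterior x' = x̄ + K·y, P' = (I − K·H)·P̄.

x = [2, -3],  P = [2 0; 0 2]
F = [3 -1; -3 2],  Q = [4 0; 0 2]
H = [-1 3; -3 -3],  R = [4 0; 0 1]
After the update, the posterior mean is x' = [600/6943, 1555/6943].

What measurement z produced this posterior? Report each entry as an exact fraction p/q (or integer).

z = [1, -1]

x̄ = F·x = [9, -12]
P̄ = F·P·Fᵀ + Q = [24 -22; -22 28]
S = H·P̄·Hᵀ + R = [412 -48; -48 73]
K = P̄·Hᵀ·S⁻¹ = [-3429/13886 -1698/6943; 3437/13886 -582/6943]
x' − x̄ = [-61887/6943, 84871/6943] = K·y
y = (KᵀK)⁻¹·Kᵀ·(x' − x̄) = [46, -10]
z = y + H·x̄ = [46, -10] + [-45, 9] = [1, -1]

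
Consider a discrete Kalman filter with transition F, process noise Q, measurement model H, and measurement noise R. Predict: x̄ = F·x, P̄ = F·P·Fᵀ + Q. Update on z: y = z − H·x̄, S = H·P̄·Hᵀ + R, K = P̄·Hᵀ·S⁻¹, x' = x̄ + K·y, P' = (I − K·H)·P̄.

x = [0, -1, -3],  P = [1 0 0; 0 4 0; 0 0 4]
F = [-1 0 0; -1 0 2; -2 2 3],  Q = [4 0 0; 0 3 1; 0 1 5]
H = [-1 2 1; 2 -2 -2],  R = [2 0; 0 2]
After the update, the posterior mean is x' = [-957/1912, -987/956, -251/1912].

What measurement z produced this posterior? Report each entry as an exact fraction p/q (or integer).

z = [-2, 1]

x̄ = F·x = [0, -6, -11]
P̄ = F·P·Fᵀ + Q = [5 1 2; 1 20 27; 2 27 61]
S = H·P̄·Hᵀ + R = [248 -360; -360 538]
K = P̄·Hᵀ·S⁻¹ = [451/1912 79/478; 597/956 59/239; -563/1912 -247/478]
x' − x̄ = [-957/1912, 4749/956, 20781/1912] = K·y
y = (KᵀK)⁻¹·Kᵀ·(x' − x̄) = [21, -33]
z = y + H·x̄ = [21, -33] + [-23, 34] = [-2, 1]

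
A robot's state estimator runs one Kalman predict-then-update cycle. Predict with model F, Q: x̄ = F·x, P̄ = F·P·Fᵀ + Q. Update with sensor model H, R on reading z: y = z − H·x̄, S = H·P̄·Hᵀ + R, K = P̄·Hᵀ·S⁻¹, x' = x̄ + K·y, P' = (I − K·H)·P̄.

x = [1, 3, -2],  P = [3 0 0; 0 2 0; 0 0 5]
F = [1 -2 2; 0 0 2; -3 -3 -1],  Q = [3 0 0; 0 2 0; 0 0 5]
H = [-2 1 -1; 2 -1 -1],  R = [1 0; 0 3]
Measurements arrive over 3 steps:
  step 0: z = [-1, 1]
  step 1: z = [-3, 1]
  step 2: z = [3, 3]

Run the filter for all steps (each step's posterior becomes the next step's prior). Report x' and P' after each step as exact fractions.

step 0: x' = [-2525/3523, -8208/3523, -332/3523], P' = [79426/17615 147552/17615 -6661/17615; 147552/17615 289834/17615 -4762/17615; -6661/17615 -4762/17615 17261/17615]
step 1: x' = [506182349/577455109, -147321512/577455109, 83025731/82493587], P' = [996450601/577455109 1705264626/577455109 -20322433/82493587; 1705264626/577455109 3370001078/577455109 -4755128/82493587; -20322433/82493587 -4755128/82493587 77713554/82493587]
step 2: x' = [6973793558897/6913928235695, 12158269745898/6913928235695, -342460169608/106368126703], P' = [11696060765244/6913928235695 19945839016566/6913928235695 -26345820228/106368126703; 19945839016566/6913928235695 39402310914454/6913928235695 -6433860974/106368126703; -26345820228/106368126703 -6433860974/106368126703 99992016440/106368126703]

step 0: x̄ = F·x = [-9, -4, -10]
step 0: P̄ = F·P·Fᵀ + Q = [34 20 -7; 20 22 -10; -7 -10 55]
step 0: y = z − H·x̄ = [-25, 5]
step 0: S = H·P̄·Hᵀ + R = [126 -23; -23 144]
step 0: K = P̄·Hᵀ·S⁻¹ = [-4639/17615 5987/17615; -508/17615 3344/17615; -8701/17615 -8607/17615]
step 0: x' = x̄ + K·y = [-2525/3523, -8208/3523, -332/3523]
step 0: P' = (I − K·H)·P̄ = [79426/17615 147552/17615 -6661/17615; 147552/17615 289834/17615 -4762/17615; -6661/17615 -4762/17615 17261/17615]
step 1: x̄ = F·x = [13227/3523, -664/3523, 32531/3523]
step 1: P̄ = F·P·Fᵀ + Q = [156379/3523 14954/3523 394907/3523; 14954/3523 104274/17615 34016/17615; 394907/3523 34016/17615 6016074/17615]
step 1: y = z − H·x̄ = [49080/3523, 8936/3523]
step 1: S = H·P̄·Hᵀ + R = [16796571/17615 616660/3523; 616660/3523 234317/3523]
step 1: K = P̄·Hᵀ·S⁻¹ = [-145379545/577455109 13027079/52495919; -7242278/577455109 2236790/52495919; -41823816/82493587 -3442524/7499417]
step 1: x' = x̄ + K·y = [506182349/577455109, -147321512/577455109, 83025731/82493587]
step 1: P' = (I − K·H)·P̄ = [996450601/577455109 1705264626/577455109 -20322433/82493587; 1705264626/577455109 3370001078/577455109 -4755128/82493587; -20322433/82493587 -4755128/82493587 77713554/82493587]
step 2: x̄ = F·x = [1963185607/577455109, 166051462/82493587, -1657762628/577455109]
step 2: P̄ = F·P·Fᵀ + Q = [11261000292/577455109 289229862/82493587 22387401588/577455109; 289229862/82493587 475841390/82493587 -4961742/82493587; 22387401588/577455109 -4961742/82493587 72370841240/577455109]
step 2: y = z − H·x̄ = [258055789/52495919, -384201183/82493587]
step 2: S = H·P̄·Hᵀ + R = [18440347441/52495919 416810214/7499417; 416810214/7499417 3537227227/82493587]
step 2: K = P̄·Hᵀ·S⁻¹ = [-1733804199102/6913928235695 1719586942914/6913928235695; -71166155368/6913928235695 302522693996/6913928235695; -53734236958/106368126703 -48749931974/106368126703]
step 2: x' = x̄ + K·y = [6973793558897/6913928235695, 12158269745898/6913928235695, -342460169608/106368126703]
step 2: P' = (I − K·H)·P̄ = [11696060765244/6913928235695 19945839016566/6913928235695 -26345820228/106368126703; 19945839016566/6913928235695 39402310914454/6913928235695 -6433860974/106368126703; -26345820228/106368126703 -6433860974/106368126703 99992016440/106368126703]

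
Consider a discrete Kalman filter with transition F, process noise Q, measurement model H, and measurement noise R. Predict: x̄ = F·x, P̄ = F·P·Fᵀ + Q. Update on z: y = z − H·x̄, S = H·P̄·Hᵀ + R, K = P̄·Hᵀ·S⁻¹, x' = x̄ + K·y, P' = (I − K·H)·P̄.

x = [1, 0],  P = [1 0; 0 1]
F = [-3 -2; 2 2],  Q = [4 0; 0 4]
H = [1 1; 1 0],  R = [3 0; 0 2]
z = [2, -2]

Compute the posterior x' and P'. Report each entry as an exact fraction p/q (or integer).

x' = [-340/179, 548/179]
P' = [310/179 -268/179; -268/179 592/179]

x̄ = F·x = [-3, 2]
P̄ = F·P·Fᵀ + Q = [17 -10; -10 12]
y = z − H·x̄ = [3, 1]
S = H·P̄·Hᵀ + R = [12 7; 7 19]
K = P̄·Hᵀ·S⁻¹ = [14/179 155/179; 108/179 -134/179]
x' = x̄ + K·y = [-340/179, 548/179]
P' = (I − K·H)·P̄ = [310/179 -268/179; -268/179 592/179]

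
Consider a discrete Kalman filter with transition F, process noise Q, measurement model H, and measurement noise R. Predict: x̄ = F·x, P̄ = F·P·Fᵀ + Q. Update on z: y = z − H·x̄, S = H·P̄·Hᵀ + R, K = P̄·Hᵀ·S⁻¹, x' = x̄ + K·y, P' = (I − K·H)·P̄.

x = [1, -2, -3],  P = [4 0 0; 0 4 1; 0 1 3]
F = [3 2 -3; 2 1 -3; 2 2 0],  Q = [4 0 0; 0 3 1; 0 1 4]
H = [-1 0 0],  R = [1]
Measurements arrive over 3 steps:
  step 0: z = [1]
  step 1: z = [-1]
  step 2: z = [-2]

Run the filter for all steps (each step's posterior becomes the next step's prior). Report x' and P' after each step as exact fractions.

step 0: x̄ = F·x = [8, 9, -2]
step 0: P̄ = F·P·Fᵀ + Q = [71 50 34; 50 44 19; 34 19 36]
step 0: y = z − H·x̄ = [9]
step 0: S = H·P̄·Hᵀ + R = [72]
step 0: K = P̄·Hᵀ·S⁻¹ = [-71/72; -25/36; -17/36]
step 0: x' = x̄ + K·y = [-7/8, 11/4, -25/4]
step 0: P' = (I − K·H)·P̄ = [71/72 25/36 17/36; 25/36 167/18 -83/18; 17/36 -83/18 359/18]
step 1: x̄ = F·x = [173/8, 79/4, 15/4]
step 1: P̄ = F·P·Fᵀ + Q = [20495/72 973/4 2693/36; 973/4 441/2 105/2; 2693/36 105/2 911/18]
step 1: y = z − H·x̄ = [165/8]
step 1: S = H·P̄·Hᵀ + R = [20567/72]
step 1: K = P̄·Hᵀ·S⁻¹ = [-20495/20567; -17514/20567; -5386/20567]
step 1: x' = x̄ + K·y = [22052/20567, 44972/20567, -33960/20567]
step 1: P' = (I − K·H)·P̄ = [20495/20567 17514/20567 5386/20567; 17514/20567 274743/20567 -230377/20567; 5386/20567 -230377/20567 638016/20567]
step 2: x̄ = F·x = [257980/20567, 190956/20567, 134048/20567]
step 2: P̄ = F·P·Fᵀ + Q = [9985583/20567 8529801/20567 2747028/20567; 8529801/20567 7548254/20567 2107063/20567; 2747028/20567 2107063/20567 1403332/20567]
step 2: y = z − H·x̄ = [216846/20567]
step 2: S = H·P̄·Hᵀ + R = [10006150/20567]
step 2: K = P̄·Hᵀ·S⁻¹ = [-9985583/10006150; -1218543/1429450; -59718/217525]
step 2: x' = x̄ + K·y = [1444939/714725, 212133/714725, 112588/31075]
step 2: P' = (I − K·H)·P̄ = [9985583/10006150 1218543/1429450 59718/217525; 1218543/1429450 19250371/1429450 -354547/31075; 59718/217525 -354547/31075 6865988/217525]

step 0: x' = [-7/8, 11/4, -25/4], P' = [71/72 25/36 17/36; 25/36 167/18 -83/18; 17/36 -83/18 359/18]
step 1: x' = [22052/20567, 44972/20567, -33960/20567], P' = [20495/20567 17514/20567 5386/20567; 17514/20567 274743/20567 -230377/20567; 5386/20567 -230377/20567 638016/20567]
step 2: x' = [1444939/714725, 212133/714725, 112588/31075], P' = [9985583/10006150 1218543/1429450 59718/217525; 1218543/1429450 19250371/1429450 -354547/31075; 59718/217525 -354547/31075 6865988/217525]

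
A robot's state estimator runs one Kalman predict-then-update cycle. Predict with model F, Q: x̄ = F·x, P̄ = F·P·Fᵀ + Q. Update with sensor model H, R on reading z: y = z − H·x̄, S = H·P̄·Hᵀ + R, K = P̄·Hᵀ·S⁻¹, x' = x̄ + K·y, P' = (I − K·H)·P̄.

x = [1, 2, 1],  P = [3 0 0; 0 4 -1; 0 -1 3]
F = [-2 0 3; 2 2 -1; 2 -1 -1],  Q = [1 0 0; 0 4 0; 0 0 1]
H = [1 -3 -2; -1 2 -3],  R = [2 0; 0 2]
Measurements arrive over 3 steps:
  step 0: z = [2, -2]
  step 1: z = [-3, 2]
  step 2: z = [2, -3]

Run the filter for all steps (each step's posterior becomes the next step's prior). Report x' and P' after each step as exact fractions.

step 0: x' = [168703/50277, 27049/50277, -6401/50277], P' = [435328/50277 163204/50277 -37718/50277; 163204/50277 68858/50277 -4722/16759; -37718/50277 -4722/16759 10874/50277]
step 1: x' = [-126362282/281197741, 1998596785/2530779669, 403259642/2530779669], P' = [621693068/281197741 221585190/281197741 -68397356/281197741; 221585190/281197741 1091303930/2530779669 -214719026/2530779669; -68397356/281197741 -214719026/2530779669 425905586/2530779669]
step 2: x' = [580327243228/791479375385, -6873554735588/11872190630775, 1953921984971/11872190630775], P' = [346118495148/158295875077 617207313182/791479375385 -190798377404/791479375385; 617207313182/791479375385 1694945802026/3957396876925 -333848737842/3957396876925; -190798377404/791479375385 -333848737842/3957396876925 663766578114/3957396876925]

step 0: x̄ = F·x = [1, 5, -1]
step 0: P̄ = F·P·Fᵀ + Q = [40 -27 -18; -27 39 8; -18 8 18]
step 0: y = z − H·x̄ = [14, -14]
step 0: S = H·P̄·Hᵀ + R = [795 -243; -243 264]
step 0: K = P̄·Hᵀ·S⁻¹ = [10576/50277 2117/50277; -7519/50277 2835/16759; -2828/16759 -11618/50277]
step 0: x' = x̄ + K·y = [168703/50277, 27049/50277, -6401/50277]
step 0: P' = (I − K·H)·P̄ = [435328/50277 163204/50277 -37718/50277; 163204/50277 68858/50277 -4722/16759; -37718/50277 -4722/16759 10874/50277]
step 1: x̄ = F·x = [-356609/50277, 132635/16759, 105586/16759]
step 1: P̄ = F·P·Fᵀ + Q = [2342071/50277 -937830/16759 -568924/16759; -937830/16759 1247298/16759 701972/16759; -568924/16759 701972/16759 447015/16759]
step 1: y = z − H·x̄ = [2033009/50277, -101591/50277]
step 1: S = H·P̄·Hᵀ + R = [90462871/50277 -18578263/50277; -18578263/50277 5221942/50277]
step 1: K = P̄·Hᵀ·S⁻¹ = [4260555/25563431 13334690/281197741; -38645774/230070879 416249114/2530779669; -37419559/230070879 -545789303/2530779669]
step 1: x' = x̄ + K·y = [-126362282/281197741, 1998596785/2530779669, 403259642/2530779669]
step 1: P' = (I − K·H)·P̄ = [621693068/281197741 221585190/281197741 -68397356/281197741; 221585190/281197741 1091303930/2530779669 -214719026/2530779669; -68397356/281197741 -214719026/2530779669 425905586/2530779669]
step 2: x̄ = F·x = [1161433334/843593223, 146601428/281197741, -1558792501/843593223]
step 2: P̄ = F·P·Fᵀ + Q = [4014643871/281197741 -4205406426/281197741 -2661176260/281197741; -4205406426/281197741 6285611670/281197741 3032200604/281197741; -2661176260/281197741 3032200604/281197741 2276082173/281197741]
step 2: y = z − H·x̄ = [-115674458/76690293, -6925332406/843593223]
step 2: S = H·P̄·Hᵀ + R = [12955947629/25563431 -2843333973/25563431; -2843333973/25563431 14672386486/281197741]
step 2: K = P̄·Hᵀ·S⁻¹ = [130283645501/791479375385 38108641418/791479375385; -665551682242/3957396876925 652700625834/3957396876925; -639989414861/3957396876925 -852502661503/3957396876925]
step 2: x' = x̄ + K·y = [580327243228/791479375385, -6873554735588/11872190630775, 1953921984971/11872190630775]
step 2: P' = (I − K·H)·P̄ = [346118495148/158295875077 617207313182/791479375385 -190798377404/791479375385; 617207313182/791479375385 1694945802026/3957396876925 -333848737842/3957396876925; -190798377404/791479375385 -333848737842/3957396876925 663766578114/3957396876925]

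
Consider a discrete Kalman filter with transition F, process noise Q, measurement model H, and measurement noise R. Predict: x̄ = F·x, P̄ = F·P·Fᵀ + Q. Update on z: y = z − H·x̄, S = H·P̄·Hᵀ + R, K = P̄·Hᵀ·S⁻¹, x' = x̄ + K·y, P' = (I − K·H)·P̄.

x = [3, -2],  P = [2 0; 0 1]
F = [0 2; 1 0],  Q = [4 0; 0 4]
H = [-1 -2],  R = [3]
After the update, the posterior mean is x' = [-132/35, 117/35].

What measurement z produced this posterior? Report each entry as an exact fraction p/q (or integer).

x̄ = F·x = [-4, 3]
P̄ = F·P·Fᵀ + Q = [8 0; 0 6]
S = H·P̄·Hᵀ + R = [35]
K = P̄·Hᵀ·S⁻¹ = [-8/35; -12/35]
x' − x̄ = [8/35, 12/35] = K·y
y = (KᵀK)⁻¹·Kᵀ·(x' − x̄) = [-1]
z = y + H·x̄ = [-1] + [-2] = [-3]

z = [-3]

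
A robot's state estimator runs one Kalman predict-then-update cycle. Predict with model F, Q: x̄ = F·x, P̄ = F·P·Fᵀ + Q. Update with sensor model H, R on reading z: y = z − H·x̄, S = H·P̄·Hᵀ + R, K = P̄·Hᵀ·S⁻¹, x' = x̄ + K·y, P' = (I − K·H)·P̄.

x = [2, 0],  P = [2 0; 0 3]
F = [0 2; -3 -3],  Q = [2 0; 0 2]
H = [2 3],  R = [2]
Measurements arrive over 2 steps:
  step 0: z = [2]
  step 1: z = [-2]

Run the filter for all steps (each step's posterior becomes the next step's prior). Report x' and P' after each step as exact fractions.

step 0: x̄ = F·x = [0, -6]
step 0: P̄ = F·P·Fᵀ + Q = [14 -18; -18 47]
step 0: y = z − H·x̄ = [20]
step 0: S = H·P̄·Hᵀ + R = [265]
step 0: K = P̄·Hᵀ·S⁻¹ = [-26/265; 21/53]
step 0: x' = x̄ + K·y = [-104/53, 102/53]
step 0: P' = (I − K·H)·P̄ = [3034/265 -408/53; -408/53 286/53]
step 1: x̄ = F·x = [204/53, 6/53]
step 1: P̄ = F·P·Fᵀ + Q = [1250/53 732/53; 732/53 3986/265]
step 1: y = z − H·x̄ = [-532/53]
step 1: S = H·P̄·Hᵀ + R = [105324/265]
step 1: K = P̄·Hᵀ·S⁻¹ = [5870/26331; 3213/17554]
step 1: x' = x̄ + K·y = [42428/26331, -15132/8777]
step 1: P' = (I − K·H)·P̄ = [100910/26331 -21120/8777; -21120/8777 15151/8777]

step 0: x' = [-104/53, 102/53], P' = [3034/265 -408/53; -408/53 286/53]
step 1: x' = [42428/26331, -15132/8777], P' = [100910/26331 -21120/8777; -21120/8777 15151/8777]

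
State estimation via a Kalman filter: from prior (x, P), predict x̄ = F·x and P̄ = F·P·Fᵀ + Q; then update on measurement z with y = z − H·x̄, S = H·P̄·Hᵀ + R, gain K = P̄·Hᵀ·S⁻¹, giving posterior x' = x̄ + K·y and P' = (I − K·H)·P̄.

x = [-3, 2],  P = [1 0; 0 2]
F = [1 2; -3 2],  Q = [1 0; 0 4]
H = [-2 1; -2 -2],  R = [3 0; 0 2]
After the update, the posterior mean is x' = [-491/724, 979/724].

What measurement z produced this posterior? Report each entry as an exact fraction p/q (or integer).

x̄ = F·x = [1, 13]
P̄ = F·P·Fᵀ + Q = [10 5; 5 21]
S = H·P̄·Hᵀ + R = [44 8; 8 166]
K = P̄·Hᵀ·S⁻¹ = [-225/724 -30/181; 1121/3620 -297/905]
x' − x̄ = [-1215/724, -8433/724] = K·y
y = (KᵀK)⁻¹·Kᵀ·(x' − x̄) = [-9, 27]
z = y + H·x̄ = [-9, 27] + [11, -28] = [2, -1]

z = [2, -1]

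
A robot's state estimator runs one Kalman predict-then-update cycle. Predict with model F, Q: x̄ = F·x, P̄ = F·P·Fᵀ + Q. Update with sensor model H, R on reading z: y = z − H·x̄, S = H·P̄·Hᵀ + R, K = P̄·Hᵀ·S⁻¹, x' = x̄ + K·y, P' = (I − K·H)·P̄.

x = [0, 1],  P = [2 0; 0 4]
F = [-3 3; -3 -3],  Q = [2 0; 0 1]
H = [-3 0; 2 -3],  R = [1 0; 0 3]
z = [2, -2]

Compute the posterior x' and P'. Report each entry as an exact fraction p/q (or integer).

x' = [-74920/112843, 47457/225686]
P' = [12486/112843 8241/112843; 8241/112843 85601/225686]

x̄ = F·x = [3, -3]
P̄ = F·P·Fᵀ + Q = [56 -18; -18 55]
y = z − H·x̄ = [11, -17]
S = H·P̄·Hᵀ + R = [505 -498; -498 938]
K = P̄·Hᵀ·S⁻¹ = [-37458/112843 83/112843; -24723/112843 -74613/225686]
x' = x̄ + K·y = [-74920/112843, 47457/225686]
P' = (I − K·H)·P̄ = [12486/112843 8241/112843; 8241/112843 85601/225686]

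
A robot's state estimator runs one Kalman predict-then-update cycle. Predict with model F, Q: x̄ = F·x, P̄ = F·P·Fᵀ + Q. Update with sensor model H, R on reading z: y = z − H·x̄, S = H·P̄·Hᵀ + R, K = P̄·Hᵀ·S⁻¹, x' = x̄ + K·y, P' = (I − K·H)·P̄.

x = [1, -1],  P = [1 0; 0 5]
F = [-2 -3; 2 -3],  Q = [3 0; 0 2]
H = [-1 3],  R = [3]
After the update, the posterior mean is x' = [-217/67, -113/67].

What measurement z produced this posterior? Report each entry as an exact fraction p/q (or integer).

x̄ = F·x = [1, 5]
P̄ = F·P·Fᵀ + Q = [52 41; 41 51]
S = H·P̄·Hᵀ + R = [268]
K = P̄·Hᵀ·S⁻¹ = [71/268; 28/67]
x' − x̄ = [-284/67, -448/67] = K·y
y = (KᵀK)⁻¹·Kᵀ·(x' − x̄) = [-16]
z = y + H·x̄ = [-16] + [14] = [-2]

z = [-2]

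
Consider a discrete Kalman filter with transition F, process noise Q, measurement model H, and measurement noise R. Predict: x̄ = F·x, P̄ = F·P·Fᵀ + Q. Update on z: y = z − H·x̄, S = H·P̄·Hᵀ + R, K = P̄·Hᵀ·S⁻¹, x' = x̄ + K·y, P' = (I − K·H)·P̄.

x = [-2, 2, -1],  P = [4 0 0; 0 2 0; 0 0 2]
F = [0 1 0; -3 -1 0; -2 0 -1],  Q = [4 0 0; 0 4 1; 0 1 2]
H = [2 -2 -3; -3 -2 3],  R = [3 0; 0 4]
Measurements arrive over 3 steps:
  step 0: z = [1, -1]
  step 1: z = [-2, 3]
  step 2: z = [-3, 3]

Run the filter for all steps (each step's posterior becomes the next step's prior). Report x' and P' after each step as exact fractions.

step 0: x̄ = F·x = [2, 4, 5]
step 0: P̄ = F·P·Fᵀ + Q = [6 -2 0; -2 42 25; 0 25 20]
step 0: y = z − H·x̄ = [20, -2]
step 0: S = H·P̄·Hᵀ + R = [691 -52; -52 82]
step 0: K = P̄·Hᵀ·S⁻¹ = [292/26979 -4421/26979; -6761/26979 -10549/53958; -250/1587 35/1587]
step 0: x' = x̄ + K·y = [22880/8993, -5585/8993, 955/529]
step 0: P' = (I − K·H)·P̄ = [95308/26979 -19625/26979 4490/1587; -19625/26979 30503/53958 -970/1587; 4490/1587 -970/1587 3890/1587]
step 1: x̄ = F·x = [-5585/8993, -63055/8993, -61995/8993]
step 1: P̄ = F·P·Fᵀ + Q = [246335/53958 87247/53958 18580/8993; 87247/53958 1726379/53958 257359/8993; 18580/8993 257359/8993 268880/8993]
step 1: y = z − H·x̄ = [-318911/8993, 70099/8993]
step 1: S = H·P̄·Hᵀ + R = [19533181/26979 -3622660/26979; -3622660/26979 4368359/53958]
step 1: K = P̄·Hᵀ·S⁻¹ = [-79071032/2189874201 -421430861/2189874201; -517179203/2189874201 -397610483/2189874201; -433517594/2189874201 -8634932/2189874201]
step 1: x' = x̄ + K·y = [-1840954904/2189874201, -113474723/2189874201, 209827447/2189874201]
step 1: P' = (I − K·H)·P̄ = [5450967736/2189874201 -882007799/2189874201 4301054722/2189874201; -882007799/2189874201 1005996835/2189874201 -741490553/2189874201; 4301054722/2189874201 -741490553/2189874201 3795214444/2189874201]
step 2: x̄ = F·x = [-113474723/2189874201, 5636339435/2189874201, 1157360787/729958067]
step 2: P̄ = F·P·Fᵀ + Q = [9765493639/2189874201 1640026562/2189874201 835168717/729958067; 1640026562/2189874201 53532156469/2189874201 15097779544/729958067; 835168717/729958067 15097779544/729958067 15727684226/729958067]
step 2: y = z − H·x̄ = [15346252796/2189874201, 7085630221/2189874201]
step 2: S = H·P̄·Hᵀ + R = [1184741474413/2189874201 -228249164671/2189874201; -228249164671/2189874201 166486183975/2189874201]
step 2: K = P̄·Hᵀ·S⁻¹ = [-1947951203473/66280248350634 -12647309473873/66280248350634; -7864980242069/33140124175317 -6026153185637/33140124175317; -12738923745793/66280248350634 -168419570395/66280248350634]
step 2: x' = x̄ + K·y = [-19335820384741/22093416116878, 3560618626798/11046708058439, 5090456522717/22093416116878]
step 2: P' = (I − K·H)·P̄ = [158608100189375/66280248350634 -12771876085433/33140124175317 124715852776967/66280248350634; -12771876085433/33140124175317 15117857388547/33140124175317 -10728175407251/33140124175317; 124715852776967/66280248350634 -10728175407251/33140124175317 110187059473439/66280248350634]

step 0: x' = [22880/8993, -5585/8993, 955/529], P' = [95308/26979 -19625/26979 4490/1587; -19625/26979 30503/53958 -970/1587; 4490/1587 -970/1587 3890/1587]
step 1: x' = [-1840954904/2189874201, -113474723/2189874201, 209827447/2189874201], P' = [5450967736/2189874201 -882007799/2189874201 4301054722/2189874201; -882007799/2189874201 1005996835/2189874201 -741490553/2189874201; 4301054722/2189874201 -741490553/2189874201 3795214444/2189874201]
step 2: x' = [-19335820384741/22093416116878, 3560618626798/11046708058439, 5090456522717/22093416116878], P' = [158608100189375/66280248350634 -12771876085433/33140124175317 124715852776967/66280248350634; -12771876085433/33140124175317 15117857388547/33140124175317 -10728175407251/33140124175317; 124715852776967/66280248350634 -10728175407251/33140124175317 110187059473439/66280248350634]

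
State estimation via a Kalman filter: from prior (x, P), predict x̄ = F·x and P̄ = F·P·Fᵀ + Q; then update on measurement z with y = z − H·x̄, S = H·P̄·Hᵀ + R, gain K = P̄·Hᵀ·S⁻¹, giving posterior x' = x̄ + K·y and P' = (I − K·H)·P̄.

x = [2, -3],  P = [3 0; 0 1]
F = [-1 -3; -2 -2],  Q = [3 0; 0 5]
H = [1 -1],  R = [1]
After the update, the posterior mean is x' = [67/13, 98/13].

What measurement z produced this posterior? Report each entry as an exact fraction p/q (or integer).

x̄ = F·x = [7, 2]
P̄ = F·P·Fᵀ + Q = [15 12; 12 21]
S = H·P̄·Hᵀ + R = [13]
K = P̄·Hᵀ·S⁻¹ = [3/13; -9/13]
x' − x̄ = [-24/13, 72/13] = K·y
y = (KᵀK)⁻¹·Kᵀ·(x' − x̄) = [-8]
z = y + H·x̄ = [-8] + [5] = [-3]

z = [-3]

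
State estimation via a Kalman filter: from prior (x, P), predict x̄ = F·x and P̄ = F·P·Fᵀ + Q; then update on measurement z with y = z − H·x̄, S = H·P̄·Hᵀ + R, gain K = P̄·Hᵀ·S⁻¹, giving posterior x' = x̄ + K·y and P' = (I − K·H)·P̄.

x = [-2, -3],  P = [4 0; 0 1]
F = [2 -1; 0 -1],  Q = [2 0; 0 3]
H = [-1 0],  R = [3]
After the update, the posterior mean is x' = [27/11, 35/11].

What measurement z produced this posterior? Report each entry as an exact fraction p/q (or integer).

x̄ = F·x = [-1, 3]
P̄ = F·P·Fᵀ + Q = [19 1; 1 4]
S = H·P̄·Hᵀ + R = [22]
K = P̄·Hᵀ·S⁻¹ = [-19/22; -1/22]
x' − x̄ = [38/11, 2/11] = K·y
y = (KᵀK)⁻¹·Kᵀ·(x' − x̄) = [-4]
z = y + H·x̄ = [-4] + [1] = [-3]

z = [-3]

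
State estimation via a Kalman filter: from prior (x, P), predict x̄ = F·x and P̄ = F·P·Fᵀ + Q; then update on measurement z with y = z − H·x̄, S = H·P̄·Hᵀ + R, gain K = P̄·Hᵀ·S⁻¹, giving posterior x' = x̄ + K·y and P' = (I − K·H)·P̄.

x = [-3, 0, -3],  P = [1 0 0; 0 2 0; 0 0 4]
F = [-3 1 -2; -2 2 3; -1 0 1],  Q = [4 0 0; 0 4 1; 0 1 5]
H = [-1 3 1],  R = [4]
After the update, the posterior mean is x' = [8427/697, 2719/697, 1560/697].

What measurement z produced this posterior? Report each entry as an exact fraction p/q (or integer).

z = [2]

x̄ = F·x = [15, -3, 0]
P̄ = F·P·Fᵀ + Q = [31 -14 -5; -14 52 15; -5 15 10]
S = H·P̄·Hᵀ + R = [697]
K = P̄·Hᵀ·S⁻¹ = [-78/697; 185/697; 60/697]
x' − x̄ = [-2028/697, 4810/697, 1560/697] = K·y
y = (KᵀK)⁻¹·Kᵀ·(x' − x̄) = [26]
z = y + H·x̄ = [26] + [-24] = [2]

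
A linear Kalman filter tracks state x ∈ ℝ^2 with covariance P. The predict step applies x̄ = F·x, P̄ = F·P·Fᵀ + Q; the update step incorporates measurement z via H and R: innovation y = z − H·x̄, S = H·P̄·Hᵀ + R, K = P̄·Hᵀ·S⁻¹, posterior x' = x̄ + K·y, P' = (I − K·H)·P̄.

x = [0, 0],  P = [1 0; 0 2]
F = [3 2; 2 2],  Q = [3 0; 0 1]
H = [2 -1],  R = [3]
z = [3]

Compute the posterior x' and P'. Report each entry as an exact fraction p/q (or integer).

x' = [39/20, 9/8]
P' = [31/10 17/4; 17/4 59/8]

x̄ = F·x = [0, 0]
P̄ = F·P·Fᵀ + Q = [20 14; 14 13]
y = z − H·x̄ = [3]
S = H·P̄·Hᵀ + R = [40]
K = P̄·Hᵀ·S⁻¹ = [13/20; 3/8]
x' = x̄ + K·y = [39/20, 9/8]
P' = (I − K·H)·P̄ = [31/10 17/4; 17/4 59/8]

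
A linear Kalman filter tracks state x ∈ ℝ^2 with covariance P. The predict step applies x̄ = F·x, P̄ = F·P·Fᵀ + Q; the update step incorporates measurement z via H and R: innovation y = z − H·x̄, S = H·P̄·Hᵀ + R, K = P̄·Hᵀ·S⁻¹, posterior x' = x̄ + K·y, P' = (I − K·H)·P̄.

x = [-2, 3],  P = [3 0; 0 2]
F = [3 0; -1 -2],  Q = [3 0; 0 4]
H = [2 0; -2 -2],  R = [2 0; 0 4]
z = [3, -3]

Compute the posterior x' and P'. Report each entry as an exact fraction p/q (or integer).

x̄ = F·x = [-6, -4]
P̄ = F·P·Fᵀ + Q = [30 -9; -9 15]
y = z − H·x̄ = [15, -23]
S = H·P̄·Hᵀ + R = [122 -84; -84 112]
K = P̄·Hᵀ·S⁻¹ = [57/118 -3/236; -27/59 -186/413]
x' = x̄ + K·y = [363/236, -209/413]
P' = (I − K·H)·P̄ = [57/118 -27/59; -27/59 561/413]

x' = [363/236, -209/413]
P' = [57/118 -27/59; -27/59 561/413]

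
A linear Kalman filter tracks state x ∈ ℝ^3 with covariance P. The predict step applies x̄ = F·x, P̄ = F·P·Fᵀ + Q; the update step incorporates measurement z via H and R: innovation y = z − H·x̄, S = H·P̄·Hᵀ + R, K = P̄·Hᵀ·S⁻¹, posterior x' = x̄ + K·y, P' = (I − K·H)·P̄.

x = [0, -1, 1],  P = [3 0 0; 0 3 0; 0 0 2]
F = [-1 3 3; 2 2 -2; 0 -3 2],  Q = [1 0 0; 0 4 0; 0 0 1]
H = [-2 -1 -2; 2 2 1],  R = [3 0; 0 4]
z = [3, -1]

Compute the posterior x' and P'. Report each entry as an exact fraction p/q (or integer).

x̄ = F·x = [0, -4, 5]
P̄ = F·P·Fᵀ + Q = [49 0 -15; 0 36 -26; -15 -26 36]
y = z − H·x̄ = [9, 2]
S = H·P̄·Hᵀ + R = [155 -120; -120 216]
K = P̄·Hᵀ·S⁻¹ = [-197/795 941/3816; 374/795 905/1908; -374/795 -905/1908]
x' = x̄ + K·y = [-16571/9540, 5641/4770, -871/4770]
P' = (I − K·H)·P̄ = [222901/19080 -70391/9540 -72709/9540; -70391/9540 31741/4770 15959/4770; -72709/9540 15959/4770 31741/4770]

x' = [-16571/9540, 5641/4770, -871/4770]
P' = [222901/19080 -70391/9540 -72709/9540; -70391/9540 31741/4770 15959/4770; -72709/9540 15959/4770 31741/4770]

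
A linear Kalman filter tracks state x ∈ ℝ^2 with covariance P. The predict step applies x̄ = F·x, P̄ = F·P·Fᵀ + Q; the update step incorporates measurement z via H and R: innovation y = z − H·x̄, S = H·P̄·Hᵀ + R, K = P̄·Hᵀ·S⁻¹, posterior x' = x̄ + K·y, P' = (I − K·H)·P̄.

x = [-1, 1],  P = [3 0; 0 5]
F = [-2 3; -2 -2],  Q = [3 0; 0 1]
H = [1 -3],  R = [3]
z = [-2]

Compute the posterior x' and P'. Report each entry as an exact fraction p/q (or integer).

x̄ = F·x = [5, 0]
P̄ = F·P·Fᵀ + Q = [60 -18; -18 33]
y = z − H·x̄ = [-7]
S = H·P̄·Hᵀ + R = [468]
K = P̄·Hᵀ·S⁻¹ = [19/78; -1/4]
x' = x̄ + K·y = [257/78, 7/4]
P' = (I − K·H)·P̄ = [419/13 21/2; 21/2 15/4]

x' = [257/78, 7/4]
P' = [419/13 21/2; 21/2 15/4]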